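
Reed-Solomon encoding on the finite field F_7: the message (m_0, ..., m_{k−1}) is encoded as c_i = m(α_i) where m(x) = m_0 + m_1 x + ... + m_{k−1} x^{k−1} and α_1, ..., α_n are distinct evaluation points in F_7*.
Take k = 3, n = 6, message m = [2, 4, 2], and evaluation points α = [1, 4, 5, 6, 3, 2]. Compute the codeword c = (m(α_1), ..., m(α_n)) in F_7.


c = [1, 1, 2, 0, 4, 4]

Message polynomial: m(x) = 2 + 4·x + 2·x^2 (mod 7).
For each evaluation point α_i, compute m(α_i) mod 7:
  α_1 = 1: Horner steps 2 → 6 → 1, so m(1) = 1.
  α_2 = 4: Horner steps 2 → 5 → 1, so m(4) = 1.
  α_3 = 5: Horner steps 2 → 0 → 2, so m(5) = 2.
  α_4 = 6: Horner steps 2 → 2 → 0, so m(6) = 0.
  α_5 = 3: Horner steps 2 → 3 → 4, so m(3) = 4.
  α_6 = 2: Horner steps 2 → 1 → 4, so m(2) = 4.
Codeword c = [1, 1, 2, 0, 4, 4] ∈ F_7^6.


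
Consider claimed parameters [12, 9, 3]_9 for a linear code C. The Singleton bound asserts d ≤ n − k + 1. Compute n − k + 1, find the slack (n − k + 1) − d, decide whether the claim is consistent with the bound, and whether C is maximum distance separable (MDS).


Singleton RHS = n − k + 1 = 4, slack = 1, bound satisfied, not MDS.

Singleton bound: d ≤ n − k + 1.
Here n = 12, k = 9, so n − k + 1 = 4.
Given d = 3, check d ≤ 4: YES.
Slack = (n − k + 1) − d = 1.
The code is NOT MDS (slack = 1 > 0).
Description: the claimed parameters are [12, 9, 3]_9; such a code would be non-MDS.


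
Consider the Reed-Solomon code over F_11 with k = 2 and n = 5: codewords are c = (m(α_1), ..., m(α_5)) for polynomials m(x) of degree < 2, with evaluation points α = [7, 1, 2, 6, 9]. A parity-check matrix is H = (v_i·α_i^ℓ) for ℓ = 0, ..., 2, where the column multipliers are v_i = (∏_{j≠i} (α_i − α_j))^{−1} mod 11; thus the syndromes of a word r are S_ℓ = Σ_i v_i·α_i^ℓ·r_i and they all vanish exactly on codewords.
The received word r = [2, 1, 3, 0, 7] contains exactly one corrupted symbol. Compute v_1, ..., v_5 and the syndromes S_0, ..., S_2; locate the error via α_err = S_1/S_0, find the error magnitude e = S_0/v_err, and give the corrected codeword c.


S = (2, 7, 8), error at position 5, error magnitude e = 1, c = [2, 1, 3, 0, 6].

Step 1: column multipliers v_i = (∏_{j≠i}(α_i − α_j))^{−1} mod 11.
  i = 1 (α = 7): (7−1)(7−2)(7−6)(7−9) = 6·5·1·(−2) = −60 ≡ 6, so v_1 = 6^{−1} = 2 (mod 11).
  i = 2 (α = 1): (1−7)(1−2)(1−6)(1−9) = (−6)·(−1)·(−5)·(−8) = 240 ≡ 9, so v_2 = 9^{−1} = 5 (mod 11).
  i = 3 (α = 2): (2−7)(2−1)(2−6)(2−9) = (−5)·1·(−4)·(−7) = −140 ≡ 3, so v_3 = 3^{−1} = 4 (mod 11).
  i = 4 (α = 6): (6−7)(6−1)(6−2)(6−9) = (−1)·5·4·(−3) = 60 ≡ 5, so v_4 = 5^{−1} = 9 (mod 11).
  i = 5 (α = 9): (9−7)(9−1)(9−2)(9−6) = 2·8·7·3 = 336 ≡ 6, so v_5 = 6^{−1} = 2 (mod 11).
  v = [2, 5, 4, 9, 2].
Step 2: syndromes of r = [2, 1, 3, 0, 7] (all sums mod 11).
  S_0 = Σ v_i r_i = 2·2 + 5·1 + 4·3 + 9·0 + 2·7 = 35 ≡ 2.
  S_1 = Σ v_i α_i r_i = 2·7·2 + 5·1·1 + 4·2·3 + 9·6·0 + 2·9·7 = 183 ≡ 7.
  α_i^2 mod 11 = [5, 1, 4, 3, 4].
  S_2 = Σ v_i α_i^2 r_i = 2·5·2 + 5·1·1 + 4·4·3 + 9·3·0 + 2·4·7 = 129 ≡ 8.
  S = (2, 7, 8) ≠ 0, so r is not a codeword (an error is present).
Step 3: locate the error. For a single error e at position i, S_ℓ = v_i·e·α_i^ℓ, so α_err = S_1/S_0.
  S_0^{−1} = 2^{−1} = 6 (mod 11), so α_err = 7·6 = 42 ≡ 9 = α_5. Error position i = 5.
  Consistency check: S_2/S_1 = 8·8 = 64 ≡ 9 = α_err ✓ (single-error assumption holds).
Step 4: error magnitude e = S_0/v_5 = S_0·∏_{j≠5}(α_5 − α_j) = 2·6 = 12 ≡ 1 (mod 11).
Step 5: correct position 5: c_5 = r_5 − e = 7 − 1 ≡ 6 (mod 11). Hence c = [2, 1, 3, 0, 6].
  Check: interpolating c through the α_i gives m(x) = 10 + 2·x (degree < 2) with m(α_i) = c_i for every i, so c is indeed a codeword.


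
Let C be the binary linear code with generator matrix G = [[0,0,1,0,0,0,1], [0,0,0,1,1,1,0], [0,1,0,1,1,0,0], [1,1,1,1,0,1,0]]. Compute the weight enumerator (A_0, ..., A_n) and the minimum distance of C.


Weight distribution: A_0 = 1, A_2 = 2, A_3 = 4, A_4 = 5, A_5 = 4. Minimum distance d = 2.

Enumerate all 2^4 = 16 messages m ∈ F_2^4.
For each, compute codeword c = mG in F_2^7, then tally its weight.
  m = 0000 → c = 0000000, weight = 0.
  m = 1000 → c = 0010001, weight = 2.
  m = 0100 → c = 0001110, weight = 3.
  m = 1100 → c = 0011111, weight = 5.
  m = 0010 → c = 0101100, weight = 3.
  m = 1010 → c = 0111101, weight = 5.
  m = 0110 → c = 0100010, weight = 2.
  m = 1110 → c = 0110011, weight = 4.
  m = 0001 → c = 1111010, weight = 5.
  m = 1001 → c = 1101011, weight = 5.
  m = 0101 → c = 1110100, weight = 4.
  m = 1101 → c = 1100101, weight = 4.
  m = 0011 → c = 1010110, weight = 4.
  m = 1011 → c = 1000111, weight = 4.
  m = 0111 → c = 1011000, weight = 3.
  m = 1111 → c = 1001001, weight = 3.
Tally weights:
  weight 0: 1 codewords.
  weight 2: 2 codewords.
  weight 3: 4 codewords.
  weight 4: 5 codewords.
  weight 5: 4 codewords.
Minimum distance d = smallest w > 0 with A_w > 0 = 2.
Sanity: Σ A_w = 16 = 2^4 = 16 ✓.


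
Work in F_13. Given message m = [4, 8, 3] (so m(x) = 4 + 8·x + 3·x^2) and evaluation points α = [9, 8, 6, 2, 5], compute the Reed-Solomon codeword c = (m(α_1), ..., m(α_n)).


c = [7, 0, 4, 6, 2]

Message polynomial: m(x) = 4 + 8·x + 3·x^2 (mod 13).
For each evaluation point α_i, compute m(α_i) mod 13:
  α_1 = 9: Horner steps 3 → 9 → 7, so m(9) = 7.
  α_2 = 8: Horner steps 3 → 6 → 0, so m(8) = 0.
  α_3 = 6: Horner steps 3 → 0 → 4, so m(6) = 4.
  α_4 = 2: Horner steps 3 → 1 → 6, so m(2) = 6.
  α_5 = 5: Horner steps 3 → 10 → 2, so m(5) = 2.
Codeword c = [7, 0, 4, 6, 2] ∈ F_13^5.


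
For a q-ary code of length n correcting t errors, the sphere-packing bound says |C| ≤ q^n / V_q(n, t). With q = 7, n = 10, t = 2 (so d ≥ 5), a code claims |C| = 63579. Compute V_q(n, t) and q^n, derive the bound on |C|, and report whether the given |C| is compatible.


V_q(n, t) = 1681, q^n = 282475249, Hamming bound = 168040, |C| = 63579 ≤ bound (satisfied).

Step 1: Compute V_q(n, t) = Σ_{j=0}^2 C(n, j) (q−1)^j.
  j = 0: C(10,0)·(6)^0 = 1·1 = 1.
  j = 1: C(10,1)·(6)^1 = 10·6 = 60.
  j = 2: C(10,2)·(6)^2 = 45·36 = 1620.
  V_q(n, t) = 1 + 60 + 1620 = 1681.
Step 2: q^n = 7^10 = 282475249.
Step 3: Hamming bound ⌊q^n / V_q(n,t)⌋ = ⌊282475249/1681⌋ = 168040.
Step 4: Compare |C| = 63579 to 168040: satisfied.
The claimed |C| lies below the Hamming bound.


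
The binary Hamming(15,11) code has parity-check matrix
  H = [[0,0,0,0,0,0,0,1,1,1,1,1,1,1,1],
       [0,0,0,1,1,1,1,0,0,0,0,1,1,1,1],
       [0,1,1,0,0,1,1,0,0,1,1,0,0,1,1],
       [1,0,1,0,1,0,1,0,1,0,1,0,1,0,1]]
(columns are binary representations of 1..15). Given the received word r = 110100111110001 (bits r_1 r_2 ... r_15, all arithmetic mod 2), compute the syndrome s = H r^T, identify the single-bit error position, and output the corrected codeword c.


s = (1, 1, 1, 1)^T, error position = 15, corrected codeword c = 110100111110000

Compute s = H r^T mod 2 one row at a time:
  s_1 = 1 + 1 + 1 + 1 + 0 + 0 + 0 + 1 = 5 ≡ 1 (mod 2).
  s_2 = 1 + 0 + 0 + 1 + 0 + 0 + 0 + 1 = 3 ≡ 1 (mod 2).
  s_3 = 1 + 0 + 0 + 1 + 1 + 1 + 0 + 1 = 5 ≡ 1 (mod 2).
  s_4 = 1 + 0 + 0 + 1 + 1 + 1 + 0 + 1 = 5 ≡ 1 (mod 2).
s = (1, 1, 1, 1)^T — this equals column 15 of H (binary 1111), so error is at position 15.
Correct: flip bit 15 of r = 110100111110001 to get c = 110100111110000.


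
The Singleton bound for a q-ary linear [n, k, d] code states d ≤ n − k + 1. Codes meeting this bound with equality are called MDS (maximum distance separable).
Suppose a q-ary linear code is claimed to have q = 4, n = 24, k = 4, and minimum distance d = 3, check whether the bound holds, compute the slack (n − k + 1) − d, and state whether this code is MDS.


Singleton RHS = n − k + 1 = 21, slack = 18, bound satisfied, not MDS.

Singleton bound: d ≤ n − k + 1.
Here n = 24, k = 4, so n − k + 1 = 21.
Given d = 3, check d ≤ 21: YES.
Slack = (n − k + 1) − d = 18.
The code is NOT MDS (slack = 18 > 0).
Description: the claimed parameters are [24, 4, 3]_4; such a code would be non-MDS.


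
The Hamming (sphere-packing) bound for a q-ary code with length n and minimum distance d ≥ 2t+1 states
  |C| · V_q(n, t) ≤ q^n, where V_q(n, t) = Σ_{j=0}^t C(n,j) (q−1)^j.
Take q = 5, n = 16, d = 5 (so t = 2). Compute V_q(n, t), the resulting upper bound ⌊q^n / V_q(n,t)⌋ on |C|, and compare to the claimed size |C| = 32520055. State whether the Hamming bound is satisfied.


V_q(n, t) = 1985, q^n = 152587890625, Hamming bound = 76870473, |C| = 32520055 ≤ bound (satisfied).

Step 1: Compute V_q(n, t) = Σ_{j=0}^2 C(n, j) (q−1)^j.
  j = 0: C(16,0)·(4)^0 = 1·1 = 1.
  j = 1: C(16,1)·(4)^1 = 16·4 = 64.
  j = 2: C(16,2)·(4)^2 = 120·16 = 1920.
  V_q(n, t) = 1 + 64 + 1920 = 1985.
Step 2: q^n = 5^16 = 152587890625.
Step 3: Hamming bound ⌊q^n / V_q(n,t)⌋ = ⌊152587890625/1985⌋ = 76870473.
Step 4: Compare |C| = 32520055 to 76870473: satisfied.
The claimed |C| lies below the Hamming bound.


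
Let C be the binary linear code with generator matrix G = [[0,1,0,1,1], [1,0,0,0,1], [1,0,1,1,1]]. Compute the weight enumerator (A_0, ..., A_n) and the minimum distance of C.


Weight distribution: A_0 = 1, A_2 = 2, A_3 = 4, A_4 = 1. Minimum distance d = 2.

Enumerate all 2^3 = 8 messages m ∈ F_2^3.
For each, compute codeword c = mG in F_2^5, then tally its weight.
  m = 000 → c = 00000, weight = 0.
  m = 100 → c = 01011, weight = 3.
  m = 010 → c = 10001, weight = 2.
  m = 110 → c = 11010, weight = 3.
  m = 001 → c = 10111, weight = 4.
  m = 101 → c = 11100, weight = 3.
  m = 011 → c = 00110, weight = 2.
  m = 111 → c = 01101, weight = 3.
Tally weights:
  weight 0: 1 codewords.
  weight 2: 2 codewords.
  weight 3: 4 codewords.
  weight 4: 1 codewords.
Minimum distance d = smallest w > 0 with A_w > 0 = 2.
Sanity: Σ A_w = 8 = 2^3 = 8 ✓.


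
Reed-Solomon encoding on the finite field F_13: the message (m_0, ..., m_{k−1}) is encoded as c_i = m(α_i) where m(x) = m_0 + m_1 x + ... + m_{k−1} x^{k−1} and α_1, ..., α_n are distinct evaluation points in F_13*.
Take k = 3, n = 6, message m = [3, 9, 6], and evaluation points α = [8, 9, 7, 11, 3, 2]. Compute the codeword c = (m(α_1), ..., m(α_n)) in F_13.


c = [4, 11, 9, 9, 6, 6]

Message polynomial: m(x) = 3 + 9·x + 6·x^2 (mod 13).
For each evaluation point α_i, compute m(α_i) mod 13:
  α_1 = 8: Horner steps 6 → 5 → 4, so m(8) = 4.
  α_2 = 9: Horner steps 6 → 11 → 11, so m(9) = 11.
  α_3 = 7: Horner steps 6 → 12 → 9, so m(7) = 9.
  α_4 = 11: Horner steps 6 → 10 → 9, so m(11) = 9.
  α_5 = 3: Horner steps 6 → 1 → 6, so m(3) = 6.
  α_6 = 2: Horner steps 6 → 8 → 6, so m(2) = 6.
Codeword c = [4, 11, 9, 9, 6, 6] ∈ F_13^6.


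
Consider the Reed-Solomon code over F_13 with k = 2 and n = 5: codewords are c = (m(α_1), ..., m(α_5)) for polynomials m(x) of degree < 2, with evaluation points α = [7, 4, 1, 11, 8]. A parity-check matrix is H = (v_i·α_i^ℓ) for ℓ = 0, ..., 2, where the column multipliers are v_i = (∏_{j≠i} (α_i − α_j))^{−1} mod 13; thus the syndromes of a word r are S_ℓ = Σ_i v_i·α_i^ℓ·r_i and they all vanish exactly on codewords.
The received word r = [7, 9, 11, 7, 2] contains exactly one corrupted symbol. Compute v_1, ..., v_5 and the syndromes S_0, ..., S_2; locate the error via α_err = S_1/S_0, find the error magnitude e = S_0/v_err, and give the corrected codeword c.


S = (9, 8, 10), error at position 4, error magnitude e = 7, c = [7, 9, 11, 0, 2].

Step 1: column multipliers v_i = (∏_{j≠i}(α_i − α_j))^{−1} mod 13.
  i = 1 (α = 7): (7−4)(7−1)(7−11)(7−8) = 3·6·(−4)·(−1) = 72 ≡ 7, so v_1 = 7^{−1} = 2 (mod 13).
  i = 2 (α = 4): (4−7)(4−1)(4−11)(4−8) = (−3)·3·(−7)·(−4) = −252 ≡ 8, so v_2 = 8^{−1} = 5 (mod 13).
  i = 3 (α = 1): (1−7)(1−4)(1−11)(1−8) = (−6)·(−3)·(−10)·(−7) = 1260 ≡ 12, so v_3 = 12^{−1} = 12 (mod 13).
  i = 4 (α = 11): (11−7)(11−4)(11−1)(11−8) = 4·7·10·3 = 840 ≡ 8, so v_4 = 8^{−1} = 5 (mod 13).
  i = 5 (α = 8): (8−7)(8−4)(8−1)(8−11) = 1·4·7·(−3) = −84 ≡ 7, so v_5 = 7^{−1} = 2 (mod 13).
  v = [2, 5, 12, 5, 2].
Step 2: syndromes of r = [7, 9, 11, 7, 2] (all sums mod 13).
  S_0 = Σ v_i r_i = 2·7 + 5·9 + 12·11 + 5·7 + 2·2 = 230 ≡ 9.
  S_1 = Σ v_i α_i r_i = 2·7·7 + 5·4·9 + 12·1·11 + 5·11·7 + 2·8·2 = 827 ≡ 8.
  α_i^2 mod 13 = [10, 3, 1, 4, 12].
  S_2 = Σ v_i α_i^2 r_i = 2·10·7 + 5·3·9 + 12·1·11 + 5·4·7 + 2·12·2 = 595 ≡ 10.
  S = (9, 8, 10) ≠ 0, so r is not a codeword (an error is present).
Step 3: locate the error. For a single error e at position i, S_ℓ = v_i·e·α_i^ℓ, so α_err = S_1/S_0.
  S_0^{−1} = 9^{−1} = 3 (mod 13), so α_err = 8·3 = 24 ≡ 11 = α_4. Error position i = 4.
  Consistency check: S_2/S_1 = 10·5 = 50 ≡ 11 = α_err ✓ (single-error assumption holds).
Step 4: error magnitude e = S_0/v_4 = S_0·∏_{j≠4}(α_4 − α_j) = 9·8 = 72 ≡ 7 (mod 13).
Step 5: correct position 4: c_4 = r_4 − e = 7 − 7 ≡ 0 (mod 13). Hence c = [7, 9, 11, 0, 2].
  Check: interpolating c through the α_i gives m(x) = 3 + 8·x (degree < 2) with m(α_i) = c_i for every i, so c is indeed a codeword.


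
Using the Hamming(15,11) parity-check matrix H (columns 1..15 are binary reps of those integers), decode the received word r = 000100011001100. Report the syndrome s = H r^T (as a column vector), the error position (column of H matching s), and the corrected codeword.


s = (0, 1, 0, 0)^T, error position = 4, corrected codeword c = 000000011001100

Compute s = H r^T mod 2 one row at a time:
  s_1 = 1 + 1 + 0 + 0 + 1 + 1 + 0 + 0 = 4 ≡ 0 (mod 2).
  s_2 = 1 + 0 + 0 + 0 + 1 + 1 + 0 + 0 = 3 ≡ 1 (mod 2).
  s_3 = 0 + 0 + 0 + 0 + 0 + 0 + 0 + 0 = 0 ≡ 0 (mod 2).
  s_4 = 0 + 0 + 0 + 0 + 1 + 0 + 1 + 0 = 2 ≡ 0 (mod 2).
s = (0, 1, 0, 0)^T — this equals column 4 of H (binary 0100), so error is at position 4.
Correct: flip bit 4 of r = 000100011001100 to get c = 000000011001100.


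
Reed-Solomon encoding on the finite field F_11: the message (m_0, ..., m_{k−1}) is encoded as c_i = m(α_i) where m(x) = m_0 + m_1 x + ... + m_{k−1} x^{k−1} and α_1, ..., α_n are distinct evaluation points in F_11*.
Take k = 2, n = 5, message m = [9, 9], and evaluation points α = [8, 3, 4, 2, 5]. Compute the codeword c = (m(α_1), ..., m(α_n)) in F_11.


c = [4, 3, 1, 5, 10]

Message polynomial: m(x) = 9 + 9·x (mod 11).
For each evaluation point α_i, compute m(α_i) mod 11:
  α_1 = 8: Horner steps 9 → 4, so m(8) = 4.
  α_2 = 3: Horner steps 9 → 3, so m(3) = 3.
  α_3 = 4: Horner steps 9 → 1, so m(4) = 1.
  α_4 = 2: Horner steps 9 → 5, so m(2) = 5.
  α_5 = 5: Horner steps 9 → 10, so m(5) = 10.
Codeword c = [4, 3, 1, 5, 10] ∈ F_11^5.


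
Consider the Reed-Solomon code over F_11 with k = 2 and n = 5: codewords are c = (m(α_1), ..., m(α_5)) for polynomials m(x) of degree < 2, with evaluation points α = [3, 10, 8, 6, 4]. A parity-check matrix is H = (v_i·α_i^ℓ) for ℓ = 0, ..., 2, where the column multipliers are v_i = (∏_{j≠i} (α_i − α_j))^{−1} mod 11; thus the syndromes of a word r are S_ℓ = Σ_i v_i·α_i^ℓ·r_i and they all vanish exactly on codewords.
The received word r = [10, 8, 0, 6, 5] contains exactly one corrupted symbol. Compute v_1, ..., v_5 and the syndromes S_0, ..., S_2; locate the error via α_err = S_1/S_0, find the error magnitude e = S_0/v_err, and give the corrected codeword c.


S = (6, 4, 10), error at position 3, error magnitude e = 4, c = [10, 8, 7, 6, 5].

Step 1: column multipliers v_i = (∏_{j≠i}(α_i − α_j))^{−1} mod 11.
  i = 1 (α = 3): (3−10)(3−8)(3−6)(3−4) = (−7)·(−5)·(−3)·(−1) = 105 ≡ 6, so v_1 = 6^{−1} = 2 (mod 11).
  i = 2 (α = 10): (10−3)(10−8)(10−6)(10−4) = 7·2·4·6 = 336 ≡ 6, so v_2 = 6^{−1} = 2 (mod 11).
  i = 3 (α = 8): (8−3)(8−10)(8−6)(8−4) = 5·(−2)·2·4 = −80 ≡ 8, so v_3 = 8^{−1} = 7 (mod 11).
  i = 4 (α = 6): (6−3)(6−10)(6−8)(6−4) = 3·(−4)·(−2)·2 = 48 ≡ 4, so v_4 = 4^{−1} = 3 (mod 11).
  i = 5 (α = 4): (4−3)(4−10)(4−8)(4−6) = 1·(−6)·(−4)·(−2) = −48 ≡ 7, so v_5 = 7^{−1} = 8 (mod 11).
  v = [2, 2, 7, 3, 8].
Step 2: syndromes of r = [10, 8, 0, 6, 5] (all sums mod 11).
  S_0 = Σ v_i r_i = 2·10 + 2·8 + 7·0 + 3·6 + 8·5 = 94 ≡ 6.
  S_1 = Σ v_i α_i r_i = 2·3·10 + 2·10·8 + 7·8·0 + 3·6·6 + 8·4·5 = 488 ≡ 4.
  α_i^2 mod 11 = [9, 1, 9, 3, 5].
  S_2 = Σ v_i α_i^2 r_i = 2·9·10 + 2·1·8 + 7·9·0 + 3·3·6 + 8·5·5 = 450 ≡ 10.
  S = (6, 4, 10) ≠ 0, so r is not a codeword (an error is present).
Step 3: locate the error. For a single error e at position i, S_ℓ = v_i·e·α_i^ℓ, so α_err = S_1/S_0.
  S_0^{−1} = 6^{−1} = 2 (mod 11), so α_err = 4·2 = 8 ≡ 8 = α_3. Error position i = 3.
  Consistency check: S_2/S_1 = 10·3 = 30 ≡ 8 = α_err ✓ (single-error assumption holds).
Step 4: error magnitude e = S_0/v_3 = S_0·∏_{j≠3}(α_3 − α_j) = 6·8 = 48 ≡ 4 (mod 11).
Step 5: correct position 3: c_3 = r_3 − e = 0 − 4 ≡ 7 (mod 11). Hence c = [10, 8, 7, 6, 5].
  Check: interpolating c through the α_i gives m(x) = 3 + 6·x (degree < 2) with m(α_i) = c_i for every i, so c is indeed a codeword.


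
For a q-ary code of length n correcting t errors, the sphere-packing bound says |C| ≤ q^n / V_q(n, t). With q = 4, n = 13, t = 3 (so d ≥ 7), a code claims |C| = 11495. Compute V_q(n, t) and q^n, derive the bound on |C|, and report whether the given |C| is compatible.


V_q(n, t) = 8464, q^n = 67108864, Hamming bound = 7928, |C| = 11495 > bound (violated).

Step 1: Compute V_q(n, t) = Σ_{j=0}^3 C(n, j) (q−1)^j.
  j = 0: C(13,0)·(3)^0 = 1·1 = 1.
  j = 1: C(13,1)·(3)^1 = 13·3 = 39.
  j = 2: C(13,2)·(3)^2 = 78·9 = 702.
  j = 3: C(13,3)·(3)^3 = 286·27 = 7722.
  V_q(n, t) = 1 + 39 + 702 + 7722 = 8464.
Step 2: q^n = 4^13 = 67108864.
Step 3: Hamming bound ⌊q^n / V_q(n,t)⌋ = ⌊67108864/8464⌋ = 7928.
Step 4: Compare |C| = 11495 to 7928: violated.
The claimed |C| lies above the Hamming bound, so no 4-ary code of length 13 with d ≥ 7 can have 11495 codewords.


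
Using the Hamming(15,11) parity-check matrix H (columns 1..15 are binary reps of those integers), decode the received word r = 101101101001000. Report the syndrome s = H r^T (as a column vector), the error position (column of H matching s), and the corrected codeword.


s = (0, 0, 1, 0)^T, error position = 2, corrected codeword c = 111101101001000

Compute s = H r^T mod 2 one row at a time:
  s_1 = 0 + 1 + 0 + 0 + 1 + 0 + 0 + 0 = 2 ≡ 0 (mod 2).
  s_2 = 1 + 0 + 1 + 1 + 1 + 0 + 0 + 0 = 4 ≡ 0 (mod 2).
  s_3 = 0 + 1 + 1 + 1 + 0 + 0 + 0 + 0 = 3 ≡ 1 (mod 2).
  s_4 = 1 + 1 + 0 + 1 + 1 + 0 + 0 + 0 = 4 ≡ 0 (mod 2).
s = (0, 0, 1, 0)^T — this equals column 2 of H (binary 0010), so error is at position 2.
Correct: flip bit 2 of r = 101101101001000 to get c = 111101101001000.


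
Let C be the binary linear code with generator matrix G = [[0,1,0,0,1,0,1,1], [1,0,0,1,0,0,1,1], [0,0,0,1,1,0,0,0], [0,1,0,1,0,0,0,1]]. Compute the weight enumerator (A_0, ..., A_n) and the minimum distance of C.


Weight distribution: A_0 = 1, A_1 = 1, A_2 = 2, A_3 = 6, A_4 = 5, A_5 = 1. Minimum distance d = 1.

Enumerate all 2^4 = 16 messages m ∈ F_2^4.
For each, compute codeword c = mG in F_2^8, then tally its weight.
  m = 0000 → c = 00000000, weight = 0.
  m = 1000 → c = 01001011, weight = 4.
  m = 0100 → c = 10010011, weight = 4.
  m = 1100 → c = 11011000, weight = 4.
  m = 0010 → c = 00011000, weight = 2.
  m = 1010 → c = 01010011, weight = 4.
  m = 0110 → c = 10001011, weight = 4.
  m = 1110 → c = 11000000, weight = 2.
  m = 0001 → c = 01010001, weight = 3.
  m = 1001 → c = 00011010, weight = 3.
  m = 0101 → c = 11000010, weight = 3.
  m = 1101 → c = 10001001, weight = 3.
  m = 0011 → c = 01001001, weight = 3.
  m = 1011 → c = 00000010, weight = 1.
  m = 0111 → c = 11011010, weight = 5.
  m = 1111 → c = 10010001, weight = 3.
Tally weights:
  weight 0: 1 codewords.
  weight 1: 1 codewords.
  weight 2: 2 codewords.
  weight 3: 6 codewords.
  weight 4: 5 codewords.
  weight 5: 1 codewords.
Minimum distance d = smallest w > 0 with A_w > 0 = 1.
Sanity: Σ A_w = 16 = 2^4 = 16 ✓.


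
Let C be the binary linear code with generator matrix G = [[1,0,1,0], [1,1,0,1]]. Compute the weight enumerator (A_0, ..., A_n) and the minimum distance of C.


Weight distribution: A_0 = 1, A_2 = 1, A_3 = 2. Minimum distance d = 2.

Enumerate all 2^2 = 4 messages m ∈ F_2^2.
For each, compute codeword c = mG in F_2^4, then tally its weight.
  m = 00 → c = 0000, weight = 0.
  m = 10 → c = 1010, weight = 2.
  m = 01 → c = 1101, weight = 3.
  m = 11 → c = 0111, weight = 3.
Tally weights:
  weight 0: 1 codewords.
  weight 2: 1 codewords.
  weight 3: 2 codewords.
Minimum distance d = smallest w > 0 with A_w > 0 = 2.
Sanity: Σ A_w = 4 = 2^2 = 4 ✓.


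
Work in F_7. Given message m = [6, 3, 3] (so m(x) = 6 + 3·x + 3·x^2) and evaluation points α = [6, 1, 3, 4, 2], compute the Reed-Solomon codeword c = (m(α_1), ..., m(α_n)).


c = [6, 5, 0, 3, 3]

Message polynomial: m(x) = 6 + 3·x + 3·x^2 (mod 7).
For each evaluation point α_i, compute m(α_i) mod 7:
  α_1 = 6: Horner steps 3 → 0 → 6, so m(6) = 6.
  α_2 = 1: Horner steps 3 → 6 → 5, so m(1) = 5.
  α_3 = 3: Horner steps 3 → 5 → 0, so m(3) = 0.
  α_4 = 4: Horner steps 3 → 1 → 3, so m(4) = 3.
  α_5 = 2: Horner steps 3 → 2 → 3, so m(2) = 3.
Codeword c = [6, 5, 0, 3, 3] ∈ F_7^5.


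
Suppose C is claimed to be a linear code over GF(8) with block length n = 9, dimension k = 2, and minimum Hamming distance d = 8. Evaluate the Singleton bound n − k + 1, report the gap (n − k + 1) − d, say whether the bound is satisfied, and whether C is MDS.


Singleton RHS = n − k + 1 = 8, slack = 0, bound satisfied, MDS.

Singleton bound: d ≤ n − k + 1.
Here n = 9, k = 2, so n − k + 1 = 8.
Given d = 8, check d ≤ 8: YES.
Slack = (n − k + 1) − d = 0.
The code is MDS (slack = 0).
Description: the claimed parameters are [9, 2, 8]_8; such a code would be MDS (meets Singleton bound).


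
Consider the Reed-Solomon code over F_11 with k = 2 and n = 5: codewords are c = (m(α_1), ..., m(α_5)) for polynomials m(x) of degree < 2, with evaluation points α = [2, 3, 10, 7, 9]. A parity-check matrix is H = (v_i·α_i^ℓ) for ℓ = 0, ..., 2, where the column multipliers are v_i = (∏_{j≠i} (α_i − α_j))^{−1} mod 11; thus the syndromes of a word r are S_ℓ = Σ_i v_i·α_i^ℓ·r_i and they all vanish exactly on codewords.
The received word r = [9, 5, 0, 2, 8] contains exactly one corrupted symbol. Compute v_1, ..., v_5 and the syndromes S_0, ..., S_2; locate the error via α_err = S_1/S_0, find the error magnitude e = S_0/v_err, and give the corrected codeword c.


S = (6, 7, 10), error at position 2, error magnitude e = 4, c = [9, 1, 0, 2, 8].

Step 1: column multipliers v_i = (∏_{j≠i}(α_i − α_j))^{−1} mod 11.
  i = 1 (α = 2): (2−3)(2−10)(2−7)(2−9) = (−1)·(−8)·(−5)·(−7) = 280 ≡ 5, so v_1 = 5^{−1} = 9 (mod 11).
  i = 2 (α = 3): (3−2)(3−10)(3−7)(3−9) = 1·(−7)·(−4)·(−6) = −168 ≡ 8, so v_2 = 8^{−1} = 7 (mod 11).
  i = 3 (α = 10): (10−2)(10−3)(10−7)(10−9) = 8·7·3·1 = 168 ≡ 3, so v_3 = 3^{−1} = 4 (mod 11).
  i = 4 (α = 7): (7−2)(7−3)(7−10)(7−9) = 5·4·(−3)·(−2) = 120 ≡ 10, so v_4 = 10^{−1} = 10 (mod 11).
  i = 5 (α = 9): (9−2)(9−3)(9−10)(9−7) = 7·6·(−1)·2 = −84 ≡ 4, so v_5 = 4^{−1} = 3 (mod 11).
  v = [9, 7, 4, 10, 3].
Step 2: syndromes of r = [9, 5, 0, 2, 8] (all sums mod 11).
  S_0 = Σ v_i r_i = 9·9 + 7·5 + 4·0 + 10·2 + 3·8 = 160 ≡ 6.
  S_1 = Σ v_i α_i r_i = 9·2·9 + 7·3·5 + 4·10·0 + 10·7·2 + 3·9·8 = 623 ≡ 7.
  α_i^2 mod 11 = [4, 9, 1, 5, 4].
  S_2 = Σ v_i α_i^2 r_i = 9·4·9 + 7·9·5 + 4·1·0 + 10·5·2 + 3·4·8 = 835 ≡ 10.
  S = (6, 7, 10) ≠ 0, so r is not a codeword (an error is present).
Step 3: locate the error. For a single error e at position i, S_ℓ = v_i·e·α_i^ℓ, so α_err = S_1/S_0.
  S_0^{−1} = 6^{−1} = 2 (mod 11), so α_err = 7·2 = 14 ≡ 3 = α_2. Error position i = 2.
  Consistency check: S_2/S_1 = 10·8 = 80 ≡ 3 = α_err ✓ (single-error assumption holds).
Step 4: error magnitude e = S_0/v_2 = S_0·∏_{j≠2}(α_2 − α_j) = 6·8 = 48 ≡ 4 (mod 11).
Step 5: correct position 2: c_2 = r_2 − e = 5 − 4 ≡ 1 (mod 11). Hence c = [9, 1, 0, 2, 8].
  Check: interpolating c through the α_i gives m(x) = 3 + 3·x (degree < 2) with m(α_i) = c_i for every i, so c is indeed a codeword.


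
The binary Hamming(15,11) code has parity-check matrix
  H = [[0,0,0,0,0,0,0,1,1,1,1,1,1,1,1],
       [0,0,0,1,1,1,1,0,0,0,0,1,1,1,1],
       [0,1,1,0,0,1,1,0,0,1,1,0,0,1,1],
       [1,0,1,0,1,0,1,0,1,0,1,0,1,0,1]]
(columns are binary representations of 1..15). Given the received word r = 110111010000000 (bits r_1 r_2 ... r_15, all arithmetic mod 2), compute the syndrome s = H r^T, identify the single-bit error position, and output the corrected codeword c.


s = (1, 1, 0, 0)^T, error position = 12, corrected codeword c = 110111010001000

Compute s = H r^T mod 2 one row at a time:
  s_1 = 1 + 0 + 0 + 0 + 0 + 0 + 0 + 0 = 1 ≡ 1 (mod 2).
  s_2 = 1 + 1 + 1 + 0 + 0 + 0 + 0 + 0 = 3 ≡ 1 (mod 2).
  s_3 = 1 + 0 + 1 + 0 + 0 + 0 + 0 + 0 = 2 ≡ 0 (mod 2).
  s_4 = 1 + 0 + 1 + 0 + 0 + 0 + 0 + 0 = 2 ≡ 0 (mod 2).
s = (1, 1, 0, 0)^T — this equals column 12 of H (binary 1100), so error is at position 12.
Correct: flip bit 12 of r = 110111010000000 to get c = 110111010001000.


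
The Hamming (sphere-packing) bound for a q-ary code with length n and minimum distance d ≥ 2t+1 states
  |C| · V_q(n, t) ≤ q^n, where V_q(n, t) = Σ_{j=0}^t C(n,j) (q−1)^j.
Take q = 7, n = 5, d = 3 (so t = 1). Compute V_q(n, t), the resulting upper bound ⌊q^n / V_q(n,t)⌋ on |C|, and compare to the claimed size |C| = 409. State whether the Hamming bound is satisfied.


V_q(n, t) = 31, q^n = 16807, Hamming bound = 542, |C| = 409 ≤ bound (satisfied).

Step 1: Compute V_q(n, t) = Σ_{j=0}^1 C(n, j) (q−1)^j.
  j = 0: C(5,0)·(6)^0 = 1·1 = 1.
  j = 1: C(5,1)·(6)^1 = 5·6 = 30.
  V_q(n, t) = 1 + 30 = 31.
Step 2: q^n = 7^5 = 16807.
Step 3: Hamming bound ⌊q^n / V_q(n,t)⌋ = ⌊16807/31⌋ = 542.
Step 4: Compare |C| = 409 to 542: satisfied.
The claimed |C| lies below the Hamming bound.


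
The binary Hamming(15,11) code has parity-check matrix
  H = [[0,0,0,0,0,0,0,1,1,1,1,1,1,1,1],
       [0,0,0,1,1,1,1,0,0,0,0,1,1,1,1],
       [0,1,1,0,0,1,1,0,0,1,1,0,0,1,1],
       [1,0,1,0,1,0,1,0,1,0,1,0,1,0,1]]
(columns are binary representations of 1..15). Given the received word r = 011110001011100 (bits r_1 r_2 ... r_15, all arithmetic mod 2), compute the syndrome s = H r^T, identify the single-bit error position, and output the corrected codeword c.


s = (0, 0, 1, 1)^T, error position = 3, corrected codeword c = 010110001011100

Compute s = H r^T mod 2 one row at a time:
  s_1 = 0 + 1 + 0 + 1 + 1 + 1 + 0 + 0 = 4 ≡ 0 (mod 2).
  s_2 = 1 + 1 + 0 + 0 + 1 + 1 + 0 + 0 = 4 ≡ 0 (mod 2).
  s_3 = 1 + 1 + 0 + 0 + 0 + 1 + 0 + 0 = 3 ≡ 1 (mod 2).
  s_4 = 0 + 1 + 1 + 0 + 1 + 1 + 1 + 0 = 5 ≡ 1 (mod 2).
s = (0, 0, 1, 1)^T — this equals column 3 of H (binary 0011), so error is at position 3.
Correct: flip bit 3 of r = 011110001011100 to get c = 010110001011100.


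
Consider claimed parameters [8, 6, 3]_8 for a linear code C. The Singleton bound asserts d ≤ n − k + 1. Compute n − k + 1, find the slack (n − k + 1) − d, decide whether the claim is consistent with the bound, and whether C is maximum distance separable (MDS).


Singleton RHS = n − k + 1 = 3, slack = 0, bound satisfied, MDS.

Singleton bound: d ≤ n − k + 1.
Here n = 8, k = 6, so n − k + 1 = 3.
Given d = 3, check d ≤ 3: YES.
Slack = (n − k + 1) − d = 0.
The code is MDS (slack = 0).
Description: the claimed parameters are [8, 6, 3]_8; such a code would be MDS (meets Singleton bound).


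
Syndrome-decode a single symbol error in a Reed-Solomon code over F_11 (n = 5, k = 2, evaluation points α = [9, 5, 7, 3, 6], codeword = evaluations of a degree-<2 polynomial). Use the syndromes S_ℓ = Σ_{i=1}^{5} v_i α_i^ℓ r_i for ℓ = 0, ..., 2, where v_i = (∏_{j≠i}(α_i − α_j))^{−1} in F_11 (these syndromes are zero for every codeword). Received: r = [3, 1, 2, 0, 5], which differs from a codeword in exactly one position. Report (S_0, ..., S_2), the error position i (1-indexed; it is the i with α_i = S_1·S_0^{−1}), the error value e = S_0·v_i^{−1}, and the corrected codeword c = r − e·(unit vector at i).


S = (1, 6, 3), error at position 5, error magnitude e = 9, c = [3, 1, 2, 0, 7].

Step 1: column multipliers v_i = (∏_{j≠i}(α_i − α_j))^{−1} mod 11.
  i = 1 (α = 9): (9−5)(9−7)(9−3)(9−6) = 4·2·6·3 = 144 ≡ 1, so v_1 = 1^{−1} = 1 (mod 11).
  i = 2 (α = 5): (5−9)(5−7)(5−3)(5−6) = (−4)·(−2)·2·(−1) = −16 ≡ 6, so v_2 = 6^{−1} = 2 (mod 11).
  i = 3 (α = 7): (7−9)(7−5)(7−3)(7−6) = (−2)·2·4·1 = −16 ≡ 6, so v_3 = 6^{−1} = 2 (mod 11).
  i = 4 (α = 3): (3−9)(3−5)(3−7)(3−6) = (−6)·(−2)·(−4)·(−3) = 144 ≡ 1, so v_4 = 1^{−1} = 1 (mod 11).
  i = 5 (α = 6): (6−9)(6−5)(6−7)(6−3) = (−3)·1·(−1)·3 = 9 ≡ 9, so v_5 = 9^{−1} = 5 (mod 11).
  v = [1, 2, 2, 1, 5].
Step 2: syndromes of r = [3, 1, 2, 0, 5] (all sums mod 11).
  S_0 = Σ v_i r_i = 1·3 + 2·1 + 2·2 + 1·0 + 5·5 = 34 ≡ 1.
  S_1 = Σ v_i α_i r_i = 1·9·3 + 2·5·1 + 2·7·2 + 1·3·0 + 5·6·5 = 215 ≡ 6.
  α_i^2 mod 11 = [4, 3, 5, 9, 3].
  S_2 = Σ v_i α_i^2 r_i = 1·4·3 + 2·3·1 + 2·5·2 + 1·9·0 + 5·3·5 = 113 ≡ 3.
  S = (1, 6, 3) ≠ 0, so r is not a codeword (an error is present).
Step 3: locate the error. For a single error e at position i, S_ℓ = v_i·e·α_i^ℓ, so α_err = S_1/S_0.
  S_0^{−1} = 1^{−1} = 1 (mod 11), so α_err = 6·1 = 6 ≡ 6 = α_5. Error position i = 5.
  Consistency check: S_2/S_1 = 3·2 = 6 ≡ 6 = α_err ✓ (single-error assumption holds).
Step 4: error magnitude e = S_0/v_5 = S_0·∏_{j≠5}(α_5 − α_j) = 1·9 = 9 ≡ 9 (mod 11).
Step 5: correct position 5: c_5 = r_5 − e = 5 − 9 ≡ 7 (mod 11). Hence c = [3, 1, 2, 0, 7].
  Check: interpolating c through the α_i gives m(x) = 4 + 6·x (degree < 2) with m(α_i) = c_i for every i, so c is indeed a codeword.


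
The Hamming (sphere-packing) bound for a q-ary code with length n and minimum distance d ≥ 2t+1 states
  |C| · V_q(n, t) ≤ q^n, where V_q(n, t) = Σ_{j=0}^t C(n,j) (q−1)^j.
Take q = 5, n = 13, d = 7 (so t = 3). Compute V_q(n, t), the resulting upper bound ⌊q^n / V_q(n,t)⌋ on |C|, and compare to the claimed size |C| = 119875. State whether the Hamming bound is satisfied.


V_q(n, t) = 19605, q^n = 1220703125, Hamming bound = 62264, |C| = 119875 > bound (violated).

Step 1: Compute V_q(n, t) = Σ_{j=0}^3 C(n, j) (q−1)^j.
  j = 0: C(13,0)·(4)^0 = 1·1 = 1.
  j = 1: C(13,1)·(4)^1 = 13·4 = 52.
  j = 2: C(13,2)·(4)^2 = 78·16 = 1248.
  j = 3: C(13,3)·(4)^3 = 286·64 = 18304.
  V_q(n, t) = 1 + 52 + 1248 + 18304 = 19605.
Step 2: q^n = 5^13 = 1220703125.
Step 3: Hamming bound ⌊q^n / V_q(n,t)⌋ = ⌊1220703125/19605⌋ = 62264.
Step 4: Compare |C| = 119875 to 62264: violated.
The claimed |C| lies above the Hamming bound, so no 5-ary code of length 13 with d ≥ 7 can have 119875 codewords.


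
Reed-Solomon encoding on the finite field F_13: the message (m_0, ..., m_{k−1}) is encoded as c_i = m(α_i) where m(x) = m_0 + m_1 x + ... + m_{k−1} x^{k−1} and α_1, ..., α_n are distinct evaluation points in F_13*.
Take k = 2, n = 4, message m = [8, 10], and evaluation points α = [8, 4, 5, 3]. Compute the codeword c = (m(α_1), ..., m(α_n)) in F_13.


c = [10, 9, 6, 12]

Message polynomial: m(x) = 8 + 10·x (mod 13).
For each evaluation point α_i, compute m(α_i) mod 13:
  α_1 = 8: Horner steps 10 → 10, so m(8) = 10.
  α_2 = 4: Horner steps 10 → 9, so m(4) = 9.
  α_3 = 5: Horner steps 10 → 6, so m(5) = 6.
  α_4 = 3: Horner steps 10 → 12, so m(3) = 12.
Codeword c = [10, 9, 6, 12] ∈ F_13^4.


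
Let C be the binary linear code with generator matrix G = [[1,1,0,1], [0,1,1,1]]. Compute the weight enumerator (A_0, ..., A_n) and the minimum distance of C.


Weight distribution: A_0 = 1, A_2 = 1, A_3 = 2. Minimum distance d = 2.

Enumerate all 2^2 = 4 messages m ∈ F_2^2.
For each, compute codeword c = mG in F_2^4, then tally its weight.
  m = 00 → c = 0000, weight = 0.
  m = 10 → c = 1101, weight = 3.
  m = 01 → c = 0111, weight = 3.
  m = 11 → c = 1010, weight = 2.
Tally weights:
  weight 0: 1 codewords.
  weight 2: 1 codewords.
  weight 3: 2 codewords.
Minimum distance d = smallest w > 0 with A_w > 0 = 2.
Sanity: Σ A_w = 4 = 2^2 = 4 ✓.


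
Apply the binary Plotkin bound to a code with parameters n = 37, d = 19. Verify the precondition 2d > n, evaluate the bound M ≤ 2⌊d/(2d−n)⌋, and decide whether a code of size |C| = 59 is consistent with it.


Plotkin bound M ≤ 38; given |C| = 59 > bound (violated).

Check applicability: 2d = 38, n = 37.
2d − n = 1 > 0, so Plotkin applies.
Compute d/(2d−n) = 19/1 ≈ 19.0000.
⌊d/(2d−n)⌋ = 19.
Plotkin bound: M ≤ 2·19 = 38.
Given |C| = 59, check: VIOLATED.
This |C| is above the Plotkin bound, so no binary code with n = 37, d = 19 and 59 codewords exists.


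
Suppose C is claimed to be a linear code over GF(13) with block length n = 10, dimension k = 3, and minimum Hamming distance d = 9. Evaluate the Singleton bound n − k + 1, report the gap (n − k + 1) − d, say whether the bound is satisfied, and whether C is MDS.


Singleton RHS = n − k + 1 = 8, slack = -1, bound violated (no such code; not MDS).

Singleton bound: d ≤ n − k + 1.
Here n = 10, k = 3, so n − k + 1 = 8.
Given d = 9, check d ≤ 8: NO.
Slack = (n − k + 1) − d = -1.
The slack is negative: d = 9 exceeds n − k + 1 = 8 by 1, so the Singleton bound is violated and no linear [10, 3, 9]_13 code can exist. In particular it is not MDS (MDS requires d = n − k + 1 exactly).
Description: the claimed parameters are [10, 3, 9]_13; such a code would be impossible (violates the Singleton bound).


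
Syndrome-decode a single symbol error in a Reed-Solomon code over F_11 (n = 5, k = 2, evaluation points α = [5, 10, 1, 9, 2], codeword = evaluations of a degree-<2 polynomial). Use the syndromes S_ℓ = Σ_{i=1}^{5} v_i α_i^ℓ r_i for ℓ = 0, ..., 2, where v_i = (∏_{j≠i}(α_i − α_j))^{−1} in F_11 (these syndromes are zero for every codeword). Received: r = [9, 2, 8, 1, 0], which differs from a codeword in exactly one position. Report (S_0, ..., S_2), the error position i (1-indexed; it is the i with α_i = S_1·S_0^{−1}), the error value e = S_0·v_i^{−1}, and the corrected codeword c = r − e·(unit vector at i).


S = (5, 1, 9), error at position 4, error magnitude e = 2, c = [9, 2, 8, 10, 0].

Step 1: column multipliers v_i = (∏_{j≠i}(α_i − α_j))^{−1} mod 11.
  i = 1 (α = 5): (5−10)(5−1)(5−9)(5−2) = (−5)·4·(−4)·3 = 240 ≡ 9, so v_1 = 9^{−1} = 5 (mod 11).
  i = 2 (α = 10): (10−5)(10−1)(10−9)(10−2) = 5·9·1·8 = 360 ≡ 8, so v_2 = 8^{−1} = 7 (mod 11).
  i = 3 (α = 1): (1−5)(1−10)(1−9)(1−2) = (−4)·(−9)·(−8)·(−1) = 288 ≡ 2, so v_3 = 2^{−1} = 6 (mod 11).
  i = 4 (α = 9): (9−5)(9−10)(9−1)(9−2) = 4·(−1)·8·7 = −224 ≡ 7, so v_4 = 7^{−1} = 8 (mod 11).
  i = 5 (α = 2): (2−5)(2−10)(2−1)(2−9) = (−3)·(−8)·1·(−7) = −168 ≡ 8, so v_5 = 8^{−1} = 7 (mod 11).
  v = [5, 7, 6, 8, 7].
Step 2: syndromes of r = [9, 2, 8, 1, 0] (all sums mod 11).
  S_0 = Σ v_i r_i = 5·9 + 7·2 + 6·8 + 8·1 + 7·0 = 115 ≡ 5.
  S_1 = Σ v_i α_i r_i = 5·5·9 + 7·10·2 + 6·1·8 + 8·9·1 + 7·2·0 = 485 ≡ 1.
  α_i^2 mod 11 = [3, 1, 1, 4, 4].
  S_2 = Σ v_i α_i^2 r_i = 5·3·9 + 7·1·2 + 6·1·8 + 8·4·1 + 7·4·0 = 229 ≡ 9.
  S = (5, 1, 9) ≠ 0, so r is not a codeword (an error is present).
Step 3: locate the error. For a single error e at position i, S_ℓ = v_i·e·α_i^ℓ, so α_err = S_1/S_0.
  S_0^{−1} = 5^{−1} = 9 (mod 11), so α_err = 1·9 = 9 ≡ 9 = α_4. Error position i = 4.
  Consistency check: S_2/S_1 = 9·1 = 9 ≡ 9 = α_err ✓ (single-error assumption holds).
Step 4: error magnitude e = S_0/v_4 = S_0·∏_{j≠4}(α_4 − α_j) = 5·7 = 35 ≡ 2 (mod 11).
Step 5: correct position 4: c_4 = r_4 − e = 1 − 2 ≡ 10 (mod 11). Hence c = [9, 2, 8, 10, 0].
  Check: interpolating c through the α_i gives m(x) = 5 + 3·x (degree < 2) with m(α_i) = c_i for every i, so c is indeed a codeword.


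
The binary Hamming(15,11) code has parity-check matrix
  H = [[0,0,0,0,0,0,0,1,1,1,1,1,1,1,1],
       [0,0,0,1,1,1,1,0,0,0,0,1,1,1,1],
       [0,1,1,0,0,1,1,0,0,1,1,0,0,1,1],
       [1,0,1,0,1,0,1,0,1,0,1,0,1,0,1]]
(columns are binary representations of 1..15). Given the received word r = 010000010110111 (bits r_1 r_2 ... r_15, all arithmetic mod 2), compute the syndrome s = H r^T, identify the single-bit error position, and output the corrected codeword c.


s = (0, 1, 1, 1)^T, error position = 7, corrected codeword c = 010000110110111

Compute s = H r^T mod 2 one row at a time:
  s_1 = 1 + 0 + 1 + 1 + 0 + 1 + 1 + 1 = 6 ≡ 0 (mod 2).
  s_2 = 0 + 0 + 0 + 0 + 0 + 1 + 1 + 1 = 3 ≡ 1 (mod 2).
  s_3 = 1 + 0 + 0 + 0 + 1 + 1 + 1 + 1 = 5 ≡ 1 (mod 2).
  s_4 = 0 + 0 + 0 + 0 + 0 + 1 + 1 + 1 = 3 ≡ 1 (mod 2).
s = (0, 1, 1, 1)^T — this equals column 7 of H (binary 0111), so error is at position 7.
Correct: flip bit 7 of r = 010000010110111 to get c = 010000110110111.


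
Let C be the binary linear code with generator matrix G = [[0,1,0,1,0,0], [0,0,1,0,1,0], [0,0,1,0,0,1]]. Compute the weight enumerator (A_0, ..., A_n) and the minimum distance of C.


Weight distribution: A_0 = 1, A_2 = 4, A_4 = 3. Minimum distance d = 2.

Enumerate all 2^3 = 8 messages m ∈ F_2^3.
For each, compute codeword c = mG in F_2^6, then tally its weight.
  m = 000 → c = 000000, weight = 0.
  m = 100 → c = 010100, weight = 2.
  m = 010 → c = 001010, weight = 2.
  m = 110 → c = 011110, weight = 4.
  m = 001 → c = 001001, weight = 2.
  m = 101 → c = 011101, weight = 4.
  m = 011 → c = 000011, weight = 2.
  m = 111 → c = 010111, weight = 4.
Tally weights:
  weight 0: 1 codewords.
  weight 2: 4 codewords.
  weight 4: 3 codewords.
Minimum distance d = smallest w > 0 with A_w > 0 = 2.
Sanity: Σ A_w = 8 = 2^3 = 8 ✓.


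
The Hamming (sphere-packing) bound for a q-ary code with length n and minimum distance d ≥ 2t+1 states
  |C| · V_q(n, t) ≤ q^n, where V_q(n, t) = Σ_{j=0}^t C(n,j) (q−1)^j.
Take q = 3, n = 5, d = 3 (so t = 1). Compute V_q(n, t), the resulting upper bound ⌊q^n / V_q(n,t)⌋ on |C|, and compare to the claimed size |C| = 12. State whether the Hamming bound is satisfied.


V_q(n, t) = 11, q^n = 243, Hamming bound = 22, |C| = 12 ≤ bound (satisfied).

Step 1: Compute V_q(n, t) = Σ_{j=0}^1 C(n, j) (q−1)^j.
  j = 0: C(5,0)·(2)^0 = 1·1 = 1.
  j = 1: C(5,1)·(2)^1 = 5·2 = 10.
  V_q(n, t) = 1 + 10 = 11.
Step 2: q^n = 3^5 = 243.
Step 3: Hamming bound ⌊q^n / V_q(n,t)⌋ = ⌊243/11⌋ = 22.
Step 4: Compare |C| = 12 to 22: satisfied.
The claimed |C| lies below the Hamming bound.


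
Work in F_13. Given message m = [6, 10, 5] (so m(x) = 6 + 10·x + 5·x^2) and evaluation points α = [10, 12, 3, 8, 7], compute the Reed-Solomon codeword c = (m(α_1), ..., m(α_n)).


c = [8, 1, 3, 3, 9]

Message polynomial: m(x) = 6 + 10·x + 5·x^2 (mod 13).
For each evaluation point α_i, compute m(α_i) mod 13:
  α_1 = 10: Horner steps 5 → 8 → 8, so m(10) = 8.
  α_2 = 12: Horner steps 5 → 5 → 1, so m(12) = 1.
  α_3 = 3: Horner steps 5 → 12 → 3, so m(3) = 3.
  α_4 = 8: Horner steps 5 → 11 → 3, so m(8) = 3.
  α_5 = 7: Horner steps 5 → 6 → 9, so m(7) = 9.
Codeword c = [8, 1, 3, 3, 9] ∈ F_13^5.
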